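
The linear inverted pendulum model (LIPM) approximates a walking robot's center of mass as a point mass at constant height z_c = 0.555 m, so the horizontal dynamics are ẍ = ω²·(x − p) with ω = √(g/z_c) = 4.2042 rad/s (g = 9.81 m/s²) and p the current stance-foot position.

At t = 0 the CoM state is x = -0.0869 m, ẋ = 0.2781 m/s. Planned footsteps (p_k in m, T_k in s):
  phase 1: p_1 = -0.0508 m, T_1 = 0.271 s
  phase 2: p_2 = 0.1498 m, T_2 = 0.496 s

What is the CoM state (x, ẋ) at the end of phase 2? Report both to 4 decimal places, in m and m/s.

x = -0.2940, ẋ = -1.7441

phase 1: p=-0.0508, T=0.271, ωT=1.139338, cosh=1.722365, sinh=1.402335; start (x,ẋ)=(-0.086900, 0.278100) → end (x,ẋ)=(-0.020216, 0.266155)
phase 2: p=0.1498, T=0.496, ωT=2.085283, cosh=4.085571, sinh=3.961299; start (x,ẋ)=(-0.020216, 0.266155) → end (x,ẋ)=(-0.294033, -1.744059)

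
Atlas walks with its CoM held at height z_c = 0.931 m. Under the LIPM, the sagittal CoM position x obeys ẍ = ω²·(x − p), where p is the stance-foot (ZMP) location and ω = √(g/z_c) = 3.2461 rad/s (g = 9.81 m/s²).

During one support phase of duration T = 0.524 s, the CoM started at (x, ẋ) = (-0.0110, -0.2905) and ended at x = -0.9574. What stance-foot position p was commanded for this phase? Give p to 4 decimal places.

ωT = 3.2461·0.524 = 1.700956; cosh(ωT) = 2.830847, sinh(ωT) = 2.648338
x(T) = p + (x₀−p)·cosh(ωT) + (ẋ₀/ω)·sinh(ωT) ⇒ p·(1 − cosh) = x(T) − x₀·cosh − (ẋ₀/ω)·sinh
numerator   = -0.9574 − (-0.0110)·2.830847 − (-0.2905/3.2461)·2.648338 = -0.689256
denominator = 1 − 2.830847 = -1.830847
p = -0.689256 / -1.830847 = 0.3765

p = 0.3765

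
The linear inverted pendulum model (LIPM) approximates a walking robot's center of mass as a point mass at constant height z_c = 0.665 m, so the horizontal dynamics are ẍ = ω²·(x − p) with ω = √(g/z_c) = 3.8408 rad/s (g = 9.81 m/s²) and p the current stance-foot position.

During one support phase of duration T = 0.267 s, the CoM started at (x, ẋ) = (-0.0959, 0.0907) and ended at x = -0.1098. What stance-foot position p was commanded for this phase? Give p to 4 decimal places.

ωT = 3.8408·0.267 = 1.025494; cosh(ωT) = 1.573545, sinh(ωT) = 1.214926
x(T) = p + (x₀−p)·cosh(ωT) + (ẋ₀/ω)·sinh(ωT) ⇒ p·(1 − cosh) = x(T) − x₀·cosh − (ẋ₀/ω)·sinh
numerator   = -0.1098 − (-0.0959)·1.573545 − (0.0907/3.8408)·1.214926 = 0.012413
denominator = 1 − 1.573545 = -0.573545
p = 0.012413 / -0.573545 = -0.0216

p = -0.0216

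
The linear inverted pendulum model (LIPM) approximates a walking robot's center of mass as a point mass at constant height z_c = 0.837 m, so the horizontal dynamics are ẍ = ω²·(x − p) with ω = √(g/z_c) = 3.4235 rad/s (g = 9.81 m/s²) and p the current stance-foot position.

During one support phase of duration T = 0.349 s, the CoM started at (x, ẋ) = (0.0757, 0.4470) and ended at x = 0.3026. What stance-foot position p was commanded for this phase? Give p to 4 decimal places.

ωT = 3.4235·0.349 = 1.194802; cosh(ωT) = 1.802833, sinh(ωT) = 1.500069
x(T) = p + (x₀−p)·cosh(ωT) + (ẋ₀/ω)·sinh(ωT) ⇒ p·(1 − cosh) = x(T) − x₀·cosh − (ẋ₀/ω)·sinh
numerator   = 0.3026 − (0.0757)·1.802833 − (0.4470/3.4235)·1.500069 = -0.029736
denominator = 1 − 1.802833 = -0.802833
p = -0.029736 / -0.802833 = 0.0370

p = 0.0370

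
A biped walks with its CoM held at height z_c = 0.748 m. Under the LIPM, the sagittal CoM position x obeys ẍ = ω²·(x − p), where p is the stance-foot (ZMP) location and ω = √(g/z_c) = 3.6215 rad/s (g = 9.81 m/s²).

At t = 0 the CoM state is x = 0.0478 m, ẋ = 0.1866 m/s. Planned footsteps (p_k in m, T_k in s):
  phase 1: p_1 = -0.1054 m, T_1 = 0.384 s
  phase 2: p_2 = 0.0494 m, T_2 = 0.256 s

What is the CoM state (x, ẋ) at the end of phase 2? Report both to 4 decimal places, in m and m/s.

phase 1: p=-0.1054, T=0.384, ωT=1.390656, cosh=2.133198, sinh=1.884286; start (x,ẋ)=(0.047800, 0.186600) → end (x,ẋ)=(0.318495, 1.443483)
phase 2: p=0.0494, T=0.256, ωT=0.927104, cosh=1.461439, sinh=1.065741; start (x,ẋ)=(0.318495, 1.443483) → end (x,ẋ)=(0.867456, 3.148156)

x = 0.8675, ẋ = 3.1482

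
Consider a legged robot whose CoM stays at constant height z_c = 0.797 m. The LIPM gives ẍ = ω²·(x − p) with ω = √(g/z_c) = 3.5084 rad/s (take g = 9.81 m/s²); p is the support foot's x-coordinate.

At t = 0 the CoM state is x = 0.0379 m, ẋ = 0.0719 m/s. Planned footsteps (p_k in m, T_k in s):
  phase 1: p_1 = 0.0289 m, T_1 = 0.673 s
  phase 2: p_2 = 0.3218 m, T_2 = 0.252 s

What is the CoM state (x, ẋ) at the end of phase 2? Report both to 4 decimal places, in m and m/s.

x = 0.2851, ẋ = 0.2972

phase 1: p=0.0289, T=0.673, ωT=2.361153, cosh=5.348742, sinh=5.254430; start (x,ẋ)=(0.037900, 0.071900) → end (x,ẋ)=(0.184721, 0.550486)
phase 2: p=0.3218, T=0.252, ωT=0.884117, cosh=1.416962, sinh=1.003883; start (x,ẋ)=(0.184721, 0.550486) → end (x,ẋ)=(0.285079, 0.297224)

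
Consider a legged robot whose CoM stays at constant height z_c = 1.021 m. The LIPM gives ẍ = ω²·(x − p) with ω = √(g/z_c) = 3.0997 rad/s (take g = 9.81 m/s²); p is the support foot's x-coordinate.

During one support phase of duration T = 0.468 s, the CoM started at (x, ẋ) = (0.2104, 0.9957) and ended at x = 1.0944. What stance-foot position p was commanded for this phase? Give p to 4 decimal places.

ωT = 3.0997·0.468 = 1.450660; cosh(ωT) = 2.250172, sinh(ωT) = 2.015756
x(T) = p + (x₀−p)·cosh(ωT) + (ẋ₀/ω)·sinh(ωT) ⇒ p·(1 − cosh) = x(T) − x₀·cosh − (ẋ₀/ω)·sinh
numerator   = 1.0944 − (0.2104)·2.250172 − (0.9957/3.0997)·2.015756 = -0.026547
denominator = 1 − 2.250172 = -1.250172
p = -0.026547 / -1.250172 = 0.0212

p = 0.0212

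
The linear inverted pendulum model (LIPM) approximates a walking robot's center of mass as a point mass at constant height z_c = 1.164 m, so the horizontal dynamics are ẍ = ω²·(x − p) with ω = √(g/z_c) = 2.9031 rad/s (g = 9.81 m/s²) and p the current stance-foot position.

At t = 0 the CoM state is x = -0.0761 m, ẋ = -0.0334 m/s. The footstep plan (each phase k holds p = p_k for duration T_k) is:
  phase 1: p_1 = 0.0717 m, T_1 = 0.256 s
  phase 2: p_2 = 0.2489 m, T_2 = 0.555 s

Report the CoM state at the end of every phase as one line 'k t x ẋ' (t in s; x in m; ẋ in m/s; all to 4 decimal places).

phase 1: p=0.0717, T=0.256, ωT=0.743194, cosh=1.289116, sinh=0.813524; start (x,ẋ)=(-0.076100, -0.033400) → end (x,ẋ)=(-0.128191, -0.392122)
phase 2: p=0.2489, T=0.555, ωT=1.611220, cosh=2.604282, sinh=2.404639; start (x,ẋ)=(-0.128191, -0.392122) → end (x,ẋ)=(-1.057946, -3.653632)

1 0.2560 -0.1282 -0.3921
2 0.8110 -1.0579 -3.6536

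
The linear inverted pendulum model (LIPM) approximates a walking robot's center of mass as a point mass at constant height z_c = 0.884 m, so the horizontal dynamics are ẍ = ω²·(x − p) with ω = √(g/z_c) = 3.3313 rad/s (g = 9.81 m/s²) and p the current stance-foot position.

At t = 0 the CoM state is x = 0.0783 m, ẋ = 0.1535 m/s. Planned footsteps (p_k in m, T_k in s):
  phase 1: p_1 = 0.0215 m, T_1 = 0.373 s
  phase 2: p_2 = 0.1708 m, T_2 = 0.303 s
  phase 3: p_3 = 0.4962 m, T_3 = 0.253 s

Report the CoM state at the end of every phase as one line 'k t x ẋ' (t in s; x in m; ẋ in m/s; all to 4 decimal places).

phase 1: p=0.0215, T=0.373, ωT=1.242575, cosh=1.876581, sinh=1.587941; start (x,ẋ)=(0.078300, 0.153500) → end (x,ẋ)=(0.201259, 0.588522)
phase 2: p=0.1708, T=0.303, ωT=1.009384, cosh=1.554177, sinh=1.189733; start (x,ẋ)=(0.201259, 0.588522) → end (x,ẋ)=(0.428322, 1.035388)
phase 3: p=0.4962, T=0.253, ωT=0.842819, cosh=1.376701, sinh=0.946205; start (x,ẋ)=(0.428322, 1.035388) → end (x,ẋ)=(0.696839, 1.211463)

1 0.3730 0.2013 0.5885
2 0.6760 0.4283 1.0354
3 0.9290 0.6968 1.2115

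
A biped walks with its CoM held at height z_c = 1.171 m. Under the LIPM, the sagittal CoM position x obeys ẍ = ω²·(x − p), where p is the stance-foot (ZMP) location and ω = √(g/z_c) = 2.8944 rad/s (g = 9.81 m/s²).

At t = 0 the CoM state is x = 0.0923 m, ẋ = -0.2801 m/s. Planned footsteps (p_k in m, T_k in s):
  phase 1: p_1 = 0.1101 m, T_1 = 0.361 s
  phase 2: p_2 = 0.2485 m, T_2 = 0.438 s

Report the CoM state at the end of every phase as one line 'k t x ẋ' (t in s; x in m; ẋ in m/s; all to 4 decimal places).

phase 1: p=0.1101, T=0.361, ωT=1.044878, cosh=1.597394, sinh=1.245659; start (x,ẋ)=(0.092300, -0.280100) → end (x,ẋ)=(-0.038880, -0.511607)
phase 2: p=0.2485, T=0.438, ωT=1.267747, cosh=1.917152, sinh=1.635687; start (x,ẋ)=(-0.038880, -0.511607) → end (x,ẋ)=(-0.591571, -2.341380)

1 0.3610 -0.0389 -0.5116
2 0.7990 -0.5916 -2.3414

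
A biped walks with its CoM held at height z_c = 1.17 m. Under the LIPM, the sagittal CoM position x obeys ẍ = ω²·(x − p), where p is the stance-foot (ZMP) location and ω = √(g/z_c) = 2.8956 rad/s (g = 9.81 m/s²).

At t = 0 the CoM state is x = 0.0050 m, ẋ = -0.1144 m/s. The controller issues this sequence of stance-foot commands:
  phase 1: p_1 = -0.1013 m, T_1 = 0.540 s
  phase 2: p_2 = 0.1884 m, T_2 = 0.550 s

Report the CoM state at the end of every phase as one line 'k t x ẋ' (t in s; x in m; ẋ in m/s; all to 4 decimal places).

1 0.5400 0.0735 0.4177
2 1.0900 0.2341 0.2849

phase 1: p=-0.1013, T=0.540, ωT=1.563624, cosh=2.492737, sinh=2.283361; start (x,ẋ)=(0.005000, -0.114400) → end (x,ẋ)=(0.073466, 0.417655)
phase 2: p=0.1884, T=0.550, ωT=1.592580, cosh=2.559909, sinh=2.356508; start (x,ẋ)=(0.073466, 0.417655) → end (x,ẋ)=(0.234078, 0.284908)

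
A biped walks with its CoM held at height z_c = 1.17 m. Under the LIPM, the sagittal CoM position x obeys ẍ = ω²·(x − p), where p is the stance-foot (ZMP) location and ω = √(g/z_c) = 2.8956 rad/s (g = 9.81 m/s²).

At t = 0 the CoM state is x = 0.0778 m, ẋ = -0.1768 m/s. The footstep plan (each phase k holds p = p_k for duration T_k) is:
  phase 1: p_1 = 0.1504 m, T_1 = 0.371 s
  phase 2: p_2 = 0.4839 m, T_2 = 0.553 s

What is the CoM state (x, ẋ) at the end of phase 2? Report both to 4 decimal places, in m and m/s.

phase 1: p=0.1504, T=0.371, ωT=1.074268, cosh=1.634698, sinh=1.293150; start (x,ẋ)=(0.077800, -0.176800) → end (x,ẋ)=(-0.047236, -0.560861)
phase 2: p=0.4839, T=0.553, ωT=1.601267, cosh=2.580476, sinh=2.378835; start (x,ẋ)=(-0.047236, -0.560861) → end (x,ẋ)=(-1.347452, -5.105839)

x = -1.3475, ẋ = -5.1058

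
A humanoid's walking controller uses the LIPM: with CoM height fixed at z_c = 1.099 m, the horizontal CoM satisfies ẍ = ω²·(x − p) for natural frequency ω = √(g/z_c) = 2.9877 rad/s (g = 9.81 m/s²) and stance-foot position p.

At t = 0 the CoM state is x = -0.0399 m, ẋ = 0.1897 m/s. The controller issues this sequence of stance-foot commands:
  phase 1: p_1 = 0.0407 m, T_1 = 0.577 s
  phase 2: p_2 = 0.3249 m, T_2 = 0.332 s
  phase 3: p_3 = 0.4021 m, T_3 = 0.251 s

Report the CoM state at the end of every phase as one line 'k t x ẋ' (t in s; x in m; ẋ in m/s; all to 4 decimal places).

1 0.5770 -0.0201 -0.1049
2 0.9090 -0.2450 -1.3594
3 1.1600 -0.8098 -3.3495

phase 1: p=0.0407, T=0.577, ωT=1.723903, cosh=2.892368, sinh=2.713999; start (x,ẋ)=(-0.039900, 0.189700) → end (x,ẋ)=(-0.020103, -0.104872)
phase 2: p=0.3249, T=0.332, ωT=0.991916, cosh=1.533631, sinh=1.162766; start (x,ẋ)=(-0.020103, -0.104872) → end (x,ẋ)=(-0.245022, -1.359375)
phase 3: p=0.4021, T=0.251, ωT=0.749913, cosh=1.294612, sinh=0.822204; start (x,ẋ)=(-0.245022, -1.359375) → end (x,ẋ)=(-0.809766, -3.349516)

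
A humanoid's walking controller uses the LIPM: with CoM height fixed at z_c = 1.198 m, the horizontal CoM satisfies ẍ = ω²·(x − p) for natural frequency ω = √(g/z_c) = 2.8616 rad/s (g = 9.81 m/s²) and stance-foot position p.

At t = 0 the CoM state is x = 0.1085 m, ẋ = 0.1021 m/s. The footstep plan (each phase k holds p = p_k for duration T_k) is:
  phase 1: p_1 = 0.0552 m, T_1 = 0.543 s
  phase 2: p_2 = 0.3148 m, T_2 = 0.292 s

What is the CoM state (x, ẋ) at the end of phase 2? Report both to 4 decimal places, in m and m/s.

phase 1: p=0.0552, T=0.543, ωT=1.553849, cosh=2.470536, sinh=2.259103; start (x,ẋ)=(0.108500, 0.102100) → end (x,ẋ)=(0.267483, 0.596807)
phase 2: p=0.3148, T=0.292, ωT=0.835587, cosh=1.369894, sinh=0.936274; start (x,ẋ)=(0.267483, 0.596807) → end (x,ẋ)=(0.445247, 0.690789)

x = 0.4452, ẋ = 0.6908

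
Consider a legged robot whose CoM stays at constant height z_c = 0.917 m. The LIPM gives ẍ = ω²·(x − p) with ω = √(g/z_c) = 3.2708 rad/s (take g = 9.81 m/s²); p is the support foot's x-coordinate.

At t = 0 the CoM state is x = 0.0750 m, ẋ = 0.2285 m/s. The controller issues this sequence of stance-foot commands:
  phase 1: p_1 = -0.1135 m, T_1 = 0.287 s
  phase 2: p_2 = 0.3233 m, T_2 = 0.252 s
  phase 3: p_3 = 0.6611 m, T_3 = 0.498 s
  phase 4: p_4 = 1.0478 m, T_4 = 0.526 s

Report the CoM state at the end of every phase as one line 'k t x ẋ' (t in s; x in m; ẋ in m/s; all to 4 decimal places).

1 0.2870 0.2400 1.0044
2 0.5390 0.4928 1.1144
3 1.0370 1.0506 1.6005
4 1.5630 2.3791 4.6391

phase 1: p=-0.1135, T=0.287, ωT=0.938720, cosh=1.473917, sinh=1.082789; start (x,ẋ)=(0.075000, 0.228500) → end (x,ẋ)=(0.239978, 1.004379)
phase 2: p=0.3233, T=0.252, ωT=0.824242, cosh=1.359359, sinh=0.920792; start (x,ẋ)=(0.239978, 1.004379) → end (x,ẋ)=(0.492786, 1.114367)
phase 3: p=0.6611, T=0.498, ωT=1.628858, cosh=2.647102, sinh=2.450949; start (x,ẋ)=(0.492786, 1.114367) → end (x,ẋ)=(1.050600, 1.600549)
phase 4: p=1.0478, T=0.526, ωT=1.720441, cosh=2.882989, sinh=2.704002; start (x,ẋ)=(1.050600, 1.600549) → end (x,ẋ)=(2.379060, 4.639124)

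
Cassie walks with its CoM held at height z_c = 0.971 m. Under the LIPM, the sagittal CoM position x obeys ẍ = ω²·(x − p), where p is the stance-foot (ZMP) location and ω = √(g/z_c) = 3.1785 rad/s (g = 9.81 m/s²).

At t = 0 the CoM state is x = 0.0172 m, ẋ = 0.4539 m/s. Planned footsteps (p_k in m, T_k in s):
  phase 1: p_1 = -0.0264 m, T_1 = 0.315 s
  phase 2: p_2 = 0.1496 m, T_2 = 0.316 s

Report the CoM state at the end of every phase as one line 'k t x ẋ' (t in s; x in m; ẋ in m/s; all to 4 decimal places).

1 0.3150 0.2090 0.8642
2 0.6310 0.5630 1.5613

phase 1: p=-0.0264, T=0.315, ωT=1.001227, cosh=1.544524, sinh=1.177096; start (x,ẋ)=(0.017200, 0.453900) → end (x,ẋ)=(0.209034, 0.864185)
phase 2: p=0.1496, T=0.316, ωT=1.004406, cosh=1.548274, sinh=1.182011; start (x,ẋ)=(0.209034, 0.864185) → end (x,ẋ)=(0.562991, 1.561291)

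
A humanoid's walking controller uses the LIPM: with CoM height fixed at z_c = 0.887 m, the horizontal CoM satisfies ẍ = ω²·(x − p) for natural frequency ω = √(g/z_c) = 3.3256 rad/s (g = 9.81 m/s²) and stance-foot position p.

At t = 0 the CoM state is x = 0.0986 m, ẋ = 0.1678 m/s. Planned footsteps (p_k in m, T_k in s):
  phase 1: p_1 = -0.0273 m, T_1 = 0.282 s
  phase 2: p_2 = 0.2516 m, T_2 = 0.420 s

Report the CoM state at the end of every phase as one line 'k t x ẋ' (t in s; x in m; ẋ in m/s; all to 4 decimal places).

phase 1: p=-0.0273, T=0.282, ωT=0.937819, cosh=1.472943, sinh=1.081462; start (x,ẋ)=(0.098600, 0.167800) → end (x,ẋ)=(0.212711, 0.699960)
phase 2: p=0.2516, T=0.420, ωT=1.396752, cosh=2.144725, sinh=1.897325; start (x,ẋ)=(0.212711, 0.699960) → end (x,ẋ)=(0.567536, 1.255842)

1 0.2820 0.2127 0.7000
2 0.7020 0.5675 1.2558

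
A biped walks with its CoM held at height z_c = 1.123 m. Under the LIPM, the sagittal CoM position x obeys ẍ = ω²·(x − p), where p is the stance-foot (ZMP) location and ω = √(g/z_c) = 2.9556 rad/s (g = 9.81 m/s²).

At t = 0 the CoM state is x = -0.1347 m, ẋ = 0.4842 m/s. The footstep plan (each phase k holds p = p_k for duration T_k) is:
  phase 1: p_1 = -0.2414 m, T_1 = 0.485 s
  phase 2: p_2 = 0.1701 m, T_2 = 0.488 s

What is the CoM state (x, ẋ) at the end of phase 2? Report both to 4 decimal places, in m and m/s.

phase 1: p=-0.2414, T=0.485, ωT=1.433466, cosh=2.215844, sinh=1.977363; start (x,ẋ)=(-0.134700, 0.484200) → end (x,ẋ)=(0.318971, 1.696498)
phase 2: p=0.1701, T=0.488, ωT=1.442333, cosh=2.233465, sinh=1.997089; start (x,ẋ)=(0.318971, 1.696498) → end (x,ẋ)=(1.648917, 4.667796)

x = 1.6489, ẋ = 4.6678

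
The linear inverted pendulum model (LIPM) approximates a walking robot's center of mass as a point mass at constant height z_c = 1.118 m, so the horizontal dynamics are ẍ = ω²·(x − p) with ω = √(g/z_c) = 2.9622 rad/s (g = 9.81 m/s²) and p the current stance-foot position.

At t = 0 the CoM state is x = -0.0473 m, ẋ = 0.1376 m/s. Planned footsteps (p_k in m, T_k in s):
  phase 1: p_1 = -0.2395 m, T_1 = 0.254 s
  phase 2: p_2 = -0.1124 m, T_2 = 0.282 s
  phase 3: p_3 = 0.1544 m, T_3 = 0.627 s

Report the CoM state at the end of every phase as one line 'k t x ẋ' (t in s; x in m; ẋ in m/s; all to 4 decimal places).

1 0.2540 0.0481 0.6484
2 0.5360 0.3122 1.3329
3 1.1630 2.0785 5.8347

phase 1: p=-0.2395, T=0.254, ωT=0.752399, cosh=1.296660, sinh=0.825425; start (x,ẋ)=(-0.047300, 0.137600) → end (x,ẋ)=(0.048061, 0.648363)
phase 2: p=-0.1124, T=0.282, ωT=0.835340, cosh=1.369663, sinh=0.935936; start (x,ẋ)=(0.048061, 0.648363) → end (x,ẋ)=(0.312234, 1.332905)
phase 3: p=0.1544, T=0.627, ωT=1.857299, cosh=3.281253, sinh=3.125159; start (x,ẋ)=(0.312234, 1.332905) → end (x,ẋ)=(2.078524, 5.834719)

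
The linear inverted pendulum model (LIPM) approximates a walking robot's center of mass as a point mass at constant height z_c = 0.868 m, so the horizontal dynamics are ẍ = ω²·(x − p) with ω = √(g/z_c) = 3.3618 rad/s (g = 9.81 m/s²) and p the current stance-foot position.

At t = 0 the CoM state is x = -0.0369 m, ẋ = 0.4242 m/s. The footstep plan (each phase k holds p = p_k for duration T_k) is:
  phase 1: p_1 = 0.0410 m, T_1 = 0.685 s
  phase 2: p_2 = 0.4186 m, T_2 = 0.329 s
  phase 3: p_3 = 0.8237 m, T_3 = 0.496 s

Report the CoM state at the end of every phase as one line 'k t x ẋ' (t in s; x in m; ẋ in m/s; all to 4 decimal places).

phase 1: p=0.0410, T=0.685, ωT=2.302833, cosh=5.051227, sinh=4.951252; start (x,ẋ)=(-0.036900, 0.424200) → end (x,ẋ)=(0.272270, 0.846076)
phase 2: p=0.4186, T=0.329, ωT=1.106032, cosh=1.676606, sinh=1.345737; start (x,ẋ)=(0.272270, 0.846076) → end (x,ẋ)=(0.511949, 0.756526)
phase 3: p=0.8237, T=0.496, ωT=1.667453, cosh=2.743691, sinh=2.554963; start (x,ẋ)=(0.511949, 0.756526) → end (x,ẋ)=(0.543310, -0.602043)

1 0.6850 0.2723 0.8461
2 1.0140 0.5119 0.7565
3 1.5100 0.5433 -0.6020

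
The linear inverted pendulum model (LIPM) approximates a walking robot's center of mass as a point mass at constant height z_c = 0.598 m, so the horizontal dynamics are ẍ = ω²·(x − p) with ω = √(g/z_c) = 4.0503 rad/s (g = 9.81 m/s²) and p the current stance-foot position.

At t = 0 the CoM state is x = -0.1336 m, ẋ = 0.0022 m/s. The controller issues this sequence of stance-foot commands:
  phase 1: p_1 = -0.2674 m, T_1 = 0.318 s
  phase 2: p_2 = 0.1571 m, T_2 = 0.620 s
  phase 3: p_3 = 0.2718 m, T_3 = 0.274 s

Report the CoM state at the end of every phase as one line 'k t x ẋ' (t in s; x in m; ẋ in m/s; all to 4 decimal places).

phase 1: p=-0.2674, T=0.318, ωT=1.287995, cosh=1.950667, sinh=1.674844; start (x,ẋ)=(-0.133600, 0.002200) → end (x,ẋ)=(-0.005491, 0.911940)
phase 2: p=0.1571, T=0.620, ωT=2.511186, cosh=6.200352, sinh=6.119180; start (x,ẋ)=(-0.005491, 0.911940) → end (x,ẋ)=(0.526735, 1.624611)
phase 3: p=0.2718, T=0.274, ωT=1.109782, cosh=1.681664, sinh=1.352033; start (x,ẋ)=(0.526735, 1.624611) → end (x,ẋ)=(1.242827, 4.128108)

1 0.3180 -0.0055 0.9119
2 0.9380 0.5267 1.6246
3 1.2120 1.2428 4.1281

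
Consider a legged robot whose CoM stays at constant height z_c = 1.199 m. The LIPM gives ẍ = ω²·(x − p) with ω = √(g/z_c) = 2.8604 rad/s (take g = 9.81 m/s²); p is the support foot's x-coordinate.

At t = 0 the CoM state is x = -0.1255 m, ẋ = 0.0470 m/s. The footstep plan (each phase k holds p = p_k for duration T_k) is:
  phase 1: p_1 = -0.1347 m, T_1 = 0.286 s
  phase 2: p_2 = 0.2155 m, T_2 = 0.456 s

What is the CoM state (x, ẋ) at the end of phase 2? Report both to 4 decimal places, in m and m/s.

phase 1: p=-0.1347, T=0.286, ωT=0.818074, cosh=1.353706, sinh=0.912426; start (x,ẋ)=(-0.125500, 0.047000) → end (x,ẋ)=(-0.107254, 0.087635)
phase 2: p=0.2155, T=0.456, ωT=1.304342, cosh=1.978308, sinh=1.706957; start (x,ẋ)=(-0.107254, 0.087635) → end (x,ẋ)=(-0.370709, -1.402501)

x = -0.3707, ẋ = -1.4025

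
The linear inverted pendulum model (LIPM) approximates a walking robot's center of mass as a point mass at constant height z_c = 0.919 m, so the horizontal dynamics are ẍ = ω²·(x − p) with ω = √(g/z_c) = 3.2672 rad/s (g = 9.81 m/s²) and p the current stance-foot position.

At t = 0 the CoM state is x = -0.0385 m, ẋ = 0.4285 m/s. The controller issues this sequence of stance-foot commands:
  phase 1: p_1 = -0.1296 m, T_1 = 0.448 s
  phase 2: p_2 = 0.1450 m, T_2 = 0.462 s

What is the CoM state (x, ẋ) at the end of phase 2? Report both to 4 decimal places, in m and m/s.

phase 1: p=-0.1296, T=0.448, ωT=1.463706, cosh=2.276661, sinh=2.045284; start (x,ẋ)=(-0.038500, 0.428500) → end (x,ẋ)=(0.346047, 1.584312)
phase 2: p=0.1450, T=0.462, ωT=1.509446, cosh=2.372629, sinh=2.151597; start (x,ẋ)=(0.346047, 1.584312) → end (x,ẋ)=(1.665350, 5.172283)

x = 1.6653, ẋ = 5.1723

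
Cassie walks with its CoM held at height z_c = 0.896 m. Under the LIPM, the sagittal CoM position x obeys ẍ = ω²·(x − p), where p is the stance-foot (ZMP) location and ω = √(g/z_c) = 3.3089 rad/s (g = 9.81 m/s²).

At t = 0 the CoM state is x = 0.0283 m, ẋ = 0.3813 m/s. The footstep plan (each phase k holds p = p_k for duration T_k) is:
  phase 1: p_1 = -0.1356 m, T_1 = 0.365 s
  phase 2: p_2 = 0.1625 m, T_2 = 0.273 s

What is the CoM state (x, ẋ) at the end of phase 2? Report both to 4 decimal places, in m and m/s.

x = 0.8896, ẋ = 2.7863

phase 1: p=-0.1356, T=0.365, ωT=1.207748, cosh=1.822406, sinh=1.523537; start (x,ẋ)=(0.028300, 0.381300) → end (x,ẋ)=(0.338657, 1.521141)
phase 2: p=0.1625, T=0.273, ωT=0.903330, cosh=1.436512, sinh=1.031294; start (x,ẋ)=(0.338657, 1.521141) → end (x,ẋ)=(0.889649, 2.786263)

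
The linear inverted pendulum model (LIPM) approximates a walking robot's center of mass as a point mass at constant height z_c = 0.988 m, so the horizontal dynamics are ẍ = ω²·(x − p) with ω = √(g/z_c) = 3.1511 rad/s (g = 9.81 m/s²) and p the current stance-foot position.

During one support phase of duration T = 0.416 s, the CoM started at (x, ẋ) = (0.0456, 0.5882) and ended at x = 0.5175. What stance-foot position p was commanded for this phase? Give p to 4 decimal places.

p = -0.1069

ωT = 3.1511·0.416 = 1.310858; cosh(ωT) = 1.989471, sinh(ωT) = 1.719882
x(T) = p + (x₀−p)·cosh(ωT) + (ẋ₀/ω)·sinh(ωT) ⇒ p·(1 − cosh) = x(T) − x₀·cosh − (ẋ₀/ω)·sinh
numerator   = 0.5175 − (0.0456)·1.989471 − (0.5882/3.1511)·1.719882 = 0.105738
denominator = 1 − 1.989471 = -0.989471
p = 0.105738 / -0.989471 = -0.1069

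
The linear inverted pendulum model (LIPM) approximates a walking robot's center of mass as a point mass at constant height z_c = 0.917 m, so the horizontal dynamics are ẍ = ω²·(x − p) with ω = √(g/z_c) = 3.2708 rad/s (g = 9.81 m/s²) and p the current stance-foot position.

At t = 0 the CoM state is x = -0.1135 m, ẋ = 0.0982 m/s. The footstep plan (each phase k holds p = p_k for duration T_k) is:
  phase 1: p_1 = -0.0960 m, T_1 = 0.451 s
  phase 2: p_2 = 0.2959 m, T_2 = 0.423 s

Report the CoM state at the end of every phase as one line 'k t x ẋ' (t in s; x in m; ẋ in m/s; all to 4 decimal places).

1 0.4510 -0.0741 0.1073
2 0.8740 -0.4270 -2.0343

phase 1: p=-0.0960, T=0.451, ωT=1.475131, cosh=2.300178, sinh=2.071429; start (x,ẋ)=(-0.113500, 0.098200) → end (x,ẋ)=(-0.074062, 0.107311)
phase 2: p=0.2959, T=0.423, ωT=1.383548, cosh=2.119859, sinh=1.869172; start (x,ẋ)=(-0.074062, 0.107311) → end (x,ẋ)=(-0.427042, -2.034349)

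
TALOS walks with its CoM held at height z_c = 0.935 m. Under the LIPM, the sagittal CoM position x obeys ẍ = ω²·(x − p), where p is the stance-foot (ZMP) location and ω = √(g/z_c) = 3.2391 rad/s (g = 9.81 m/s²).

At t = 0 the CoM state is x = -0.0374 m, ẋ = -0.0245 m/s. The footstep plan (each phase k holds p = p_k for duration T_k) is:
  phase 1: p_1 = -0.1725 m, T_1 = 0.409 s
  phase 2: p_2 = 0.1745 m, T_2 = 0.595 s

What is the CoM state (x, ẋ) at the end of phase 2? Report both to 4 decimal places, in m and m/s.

x = 0.6079, ẋ = 1.5496

phase 1: p=-0.1725, T=0.409, ωT=1.324792, cosh=2.013630, sinh=1.747772; start (x,ẋ)=(-0.037400, -0.024500) → end (x,ẋ)=(0.086322, 0.715495)
phase 2: p=0.1745, T=0.595, ωT=1.927264, cosh=3.508118, sinh=3.362572; start (x,ẋ)=(0.086322, 0.715495) → end (x,ẋ)=(0.607929, 1.549629)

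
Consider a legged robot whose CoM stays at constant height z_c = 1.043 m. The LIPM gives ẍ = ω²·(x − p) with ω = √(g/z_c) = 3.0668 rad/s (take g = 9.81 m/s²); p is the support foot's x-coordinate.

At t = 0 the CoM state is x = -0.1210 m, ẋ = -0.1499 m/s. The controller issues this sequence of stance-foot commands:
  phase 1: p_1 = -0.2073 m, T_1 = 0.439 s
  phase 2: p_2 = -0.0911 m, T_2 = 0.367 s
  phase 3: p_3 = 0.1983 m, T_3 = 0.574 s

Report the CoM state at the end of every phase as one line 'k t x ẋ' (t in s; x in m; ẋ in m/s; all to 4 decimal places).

phase 1: p=-0.2073, T=0.439, ωT=1.346325, cosh=2.051735, sinh=1.791541; start (x,ẋ)=(-0.121000, -0.149900) → end (x,ẋ)=(-0.117803, 0.166603)
phase 2: p=-0.0911, T=0.367, ωT=1.125516, cosh=1.703145, sinh=1.378660; start (x,ẋ)=(-0.117803, 0.166603) → end (x,ẋ)=(-0.061683, 0.170848)
phase 3: p=0.1983, T=0.574, ωT=1.760343, cosh=2.993209, sinh=2.821223; start (x,ẋ)=(-0.061683, 0.170848) → end (x,ẋ)=(-0.422718, -1.738027)

1 0.4390 -0.1178 0.1666
2 0.8060 -0.0617 0.1708
3 1.3800 -0.4227 -1.7380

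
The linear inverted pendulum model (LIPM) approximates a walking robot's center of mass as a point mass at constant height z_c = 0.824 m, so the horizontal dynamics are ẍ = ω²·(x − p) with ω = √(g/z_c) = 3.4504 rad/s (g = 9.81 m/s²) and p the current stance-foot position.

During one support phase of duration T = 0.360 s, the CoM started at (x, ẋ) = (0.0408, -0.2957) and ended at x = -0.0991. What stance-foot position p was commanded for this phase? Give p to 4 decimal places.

ωT = 3.4504·0.360 = 1.242144; cosh(ωT) = 1.875897, sinh(ωT) = 1.587133
x(T) = p + (x₀−p)·cosh(ωT) + (ẋ₀/ω)·sinh(ωT) ⇒ p·(1 − cosh) = x(T) − x₀·cosh − (ẋ₀/ω)·sinh
numerator   = -0.0991 − (0.0408)·1.875897 − (-0.2957/3.4504)·1.587133 = -0.039619
denominator = 1 − 1.875897 = -0.875897
p = -0.039619 / -0.875897 = 0.0452

p = 0.0452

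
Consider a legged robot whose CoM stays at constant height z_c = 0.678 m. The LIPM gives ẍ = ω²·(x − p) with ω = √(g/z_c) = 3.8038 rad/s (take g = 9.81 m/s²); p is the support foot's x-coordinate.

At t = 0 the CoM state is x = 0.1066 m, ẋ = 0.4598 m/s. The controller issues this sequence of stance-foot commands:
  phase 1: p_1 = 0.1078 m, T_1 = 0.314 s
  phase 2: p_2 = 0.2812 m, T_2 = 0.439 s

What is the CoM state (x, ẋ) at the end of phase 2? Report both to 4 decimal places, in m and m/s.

phase 1: p=0.1078, T=0.314, ωT=1.194393, cosh=1.802221, sinh=1.499333; start (x,ẋ)=(0.106600, 0.459800) → end (x,ẋ)=(0.286875, 0.821817)
phase 2: p=0.2812, T=0.439, ωT=1.669868, cosh=2.749870, sinh=2.561598; start (x,ẋ)=(0.286875, 0.821817) → end (x,ẋ)=(0.850244, 2.315191)

x = 0.8502, ẋ = 2.3152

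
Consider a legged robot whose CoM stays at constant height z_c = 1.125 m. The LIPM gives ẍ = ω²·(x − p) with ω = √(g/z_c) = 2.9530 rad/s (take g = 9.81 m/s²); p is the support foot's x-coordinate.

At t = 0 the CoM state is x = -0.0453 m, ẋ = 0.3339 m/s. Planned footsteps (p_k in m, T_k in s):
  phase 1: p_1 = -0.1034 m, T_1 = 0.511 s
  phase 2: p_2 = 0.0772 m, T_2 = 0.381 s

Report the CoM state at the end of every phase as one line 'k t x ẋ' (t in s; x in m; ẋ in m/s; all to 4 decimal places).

phase 1: p=-0.1034, T=0.511, ωT=1.508983, cosh=2.371632, sinh=2.150497; start (x,ẋ)=(-0.045300, 0.333900) → end (x,ẋ)=(0.277552, 1.160847)
phase 2: p=0.0772, T=0.381, ωT=1.125093, cosh=1.702563, sinh=1.377941; start (x,ẋ)=(0.277552, 1.160847) → end (x,ẋ)=(0.959990, 2.791658)

1 0.5110 0.2776 1.1608
2 0.8920 0.9600 2.7917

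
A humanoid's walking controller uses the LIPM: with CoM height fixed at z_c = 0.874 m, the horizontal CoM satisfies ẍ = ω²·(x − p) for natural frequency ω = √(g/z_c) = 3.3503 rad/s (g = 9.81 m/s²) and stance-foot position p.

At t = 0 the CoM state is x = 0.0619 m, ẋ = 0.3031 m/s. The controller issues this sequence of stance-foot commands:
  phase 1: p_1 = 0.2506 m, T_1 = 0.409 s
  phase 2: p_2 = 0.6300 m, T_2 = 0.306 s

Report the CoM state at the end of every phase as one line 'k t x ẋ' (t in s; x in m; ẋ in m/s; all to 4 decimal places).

phase 1: p=0.2506, T=0.409, ωT=1.370273, cosh=2.095231, sinh=1.841193; start (x,ẋ)=(0.061900, 0.303100) → end (x,ẋ)=(0.021802, -0.528941)
phase 2: p=0.6300, T=0.306, ωT=1.025192, cosh=1.573179, sinh=1.214451; start (x,ẋ)=(0.021802, -0.528941) → end (x,ẋ)=(-0.518540, -3.306741)

1 0.4090 0.0218 -0.5289
2 0.7150 -0.5185 -3.3067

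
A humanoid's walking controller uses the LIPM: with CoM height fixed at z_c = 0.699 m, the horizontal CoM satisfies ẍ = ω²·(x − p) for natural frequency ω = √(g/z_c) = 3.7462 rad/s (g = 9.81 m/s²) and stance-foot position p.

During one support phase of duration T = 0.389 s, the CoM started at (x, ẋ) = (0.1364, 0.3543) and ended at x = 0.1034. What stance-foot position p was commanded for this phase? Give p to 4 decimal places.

p = 0.3145

ωT = 3.7462·0.389 = 1.457272; cosh(ωT) = 2.263549, sinh(ωT) = 2.030679
x(T) = p + (x₀−p)·cosh(ωT) + (ẋ₀/ω)·sinh(ωT) ⇒ p·(1 − cosh) = x(T) − x₀·cosh − (ẋ₀/ω)·sinh
numerator   = 0.1034 − (0.1364)·2.263549 − (0.3543/3.7462)·2.030679 = -0.397401
denominator = 1 − 2.263549 = -1.263549
p = -0.397401 / -1.263549 = 0.3145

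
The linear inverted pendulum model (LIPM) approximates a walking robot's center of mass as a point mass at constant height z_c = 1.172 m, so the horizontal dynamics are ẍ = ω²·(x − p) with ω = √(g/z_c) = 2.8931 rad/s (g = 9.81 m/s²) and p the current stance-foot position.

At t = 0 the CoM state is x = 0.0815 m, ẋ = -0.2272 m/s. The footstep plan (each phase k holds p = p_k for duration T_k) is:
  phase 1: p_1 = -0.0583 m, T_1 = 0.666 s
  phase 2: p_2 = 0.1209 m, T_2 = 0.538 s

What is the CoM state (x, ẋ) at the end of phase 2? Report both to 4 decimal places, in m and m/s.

x = 0.6781, ẋ = 1.7020

phase 1: p=-0.0583, T=0.666, ωT=1.926805, cosh=3.506572, sinh=3.360959; start (x,ẋ)=(0.081500, -0.227200) → end (x,ẋ)=(0.167977, 0.562665)
phase 2: p=0.1209, T=0.538, ωT=1.556488, cosh=2.476506, sinh=2.265631; start (x,ẋ)=(0.167977, 0.562665) → end (x,ẋ)=(0.678118, 1.702018)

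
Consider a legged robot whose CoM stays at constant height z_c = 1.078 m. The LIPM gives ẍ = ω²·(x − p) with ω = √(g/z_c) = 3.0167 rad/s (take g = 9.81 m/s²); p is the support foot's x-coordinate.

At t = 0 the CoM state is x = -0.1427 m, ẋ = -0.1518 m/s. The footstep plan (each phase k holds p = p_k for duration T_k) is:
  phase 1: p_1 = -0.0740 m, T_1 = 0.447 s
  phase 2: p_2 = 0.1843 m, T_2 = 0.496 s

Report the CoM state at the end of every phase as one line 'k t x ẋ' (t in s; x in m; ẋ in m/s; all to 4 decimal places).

phase 1: p=-0.0740, T=0.447, ωT=1.348465, cosh=2.055574, sinh=1.795935; start (x,ẋ)=(-0.142700, -0.151800) → end (x,ẋ)=(-0.305589, -0.684239)
phase 2: p=0.1843, T=0.496, ωT=1.496283, cosh=2.344512, sinh=2.120551; start (x,ẋ)=(-0.305589, -0.684239) → end (x,ẋ)=(-1.445228, -4.738059)

1 0.4470 -0.3056 -0.6842
2 0.9430 -1.4452 -4.7381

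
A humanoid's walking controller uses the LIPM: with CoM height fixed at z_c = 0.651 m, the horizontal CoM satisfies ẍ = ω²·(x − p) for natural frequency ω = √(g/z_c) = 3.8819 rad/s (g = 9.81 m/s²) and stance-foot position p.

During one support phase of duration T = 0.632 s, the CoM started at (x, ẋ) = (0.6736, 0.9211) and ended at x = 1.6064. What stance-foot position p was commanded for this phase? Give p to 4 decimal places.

ωT = 3.8819·0.632 = 2.453361; cosh(ωT) = 5.856681, sinh(ωT) = 5.770677
x(T) = p + (x₀−p)·cosh(ωT) + (ẋ₀/ω)·sinh(ωT) ⇒ p·(1 − cosh) = x(T) − x₀·cosh − (ẋ₀/ω)·sinh
numerator   = 1.6064 − (0.6736)·5.856681 − (0.9211/3.8819)·5.770677 = -3.707931
denominator = 1 − 5.856681 = -4.856681
p = -3.707931 / -4.856681 = 0.7635

p = 0.7635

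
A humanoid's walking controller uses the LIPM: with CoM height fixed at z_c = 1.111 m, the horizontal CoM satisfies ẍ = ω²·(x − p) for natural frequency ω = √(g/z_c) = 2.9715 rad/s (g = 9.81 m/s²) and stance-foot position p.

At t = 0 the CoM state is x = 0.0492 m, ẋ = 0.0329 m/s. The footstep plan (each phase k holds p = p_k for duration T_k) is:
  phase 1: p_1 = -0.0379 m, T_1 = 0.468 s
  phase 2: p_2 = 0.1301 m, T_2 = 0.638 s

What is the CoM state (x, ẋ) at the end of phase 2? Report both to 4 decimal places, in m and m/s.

x = 0.8726, ẋ = 2.2729

phase 1: p=-0.0379, T=0.468, ωT=1.390662, cosh=2.133210, sinh=1.884299; start (x,ẋ)=(0.049200, 0.032900) → end (x,ẋ)=(0.168765, 0.557872)
phase 2: p=0.1301, T=0.638, ωT=1.895817, cosh=3.404091, sinh=3.253895; start (x,ẋ)=(0.168765, 0.557872) → end (x,ẋ)=(0.872610, 2.272901)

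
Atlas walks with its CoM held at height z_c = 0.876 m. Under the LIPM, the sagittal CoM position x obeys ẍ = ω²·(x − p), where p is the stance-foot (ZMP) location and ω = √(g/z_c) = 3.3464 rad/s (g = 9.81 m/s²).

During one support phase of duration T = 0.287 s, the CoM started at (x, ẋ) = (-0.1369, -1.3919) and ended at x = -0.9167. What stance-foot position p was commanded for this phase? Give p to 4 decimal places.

p = 0.4980

ωT = 3.3464·0.287 = 0.960417; cosh(ωT) = 1.497759, sinh(ωT) = 1.115026
x(T) = p + (x₀−p)·cosh(ωT) + (ẋ₀/ω)·sinh(ωT) ⇒ p·(1 − cosh) = x(T) − x₀·cosh − (ẋ₀/ω)·sinh
numerator   = -0.9167 − (-0.1369)·1.497759 − (-1.3919/3.3464)·1.115026 = -0.247873
denominator = 1 − 1.497759 = -0.497759
p = -0.247873 / -0.497759 = 0.4980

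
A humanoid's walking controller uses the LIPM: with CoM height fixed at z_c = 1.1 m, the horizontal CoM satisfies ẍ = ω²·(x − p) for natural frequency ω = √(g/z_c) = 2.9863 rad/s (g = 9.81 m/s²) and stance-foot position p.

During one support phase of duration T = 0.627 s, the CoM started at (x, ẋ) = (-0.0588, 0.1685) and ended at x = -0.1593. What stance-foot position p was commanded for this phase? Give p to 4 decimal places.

p = 0.0613

ωT = 2.9863·0.627 = 1.872410; cosh(ωT) = 3.328853, sinh(ωT) = 3.175100
x(T) = p + (x₀−p)·cosh(ωT) + (ẋ₀/ω)·sinh(ωT) ⇒ p·(1 − cosh) = x(T) − x₀·cosh − (ẋ₀/ω)·sinh
numerator   = -0.1593 − (-0.0588)·3.328853 − (0.1685/2.9863)·3.175100 = -0.142716
denominator = 1 − 3.328853 = -2.328853
p = -0.142716 / -2.328853 = 0.0613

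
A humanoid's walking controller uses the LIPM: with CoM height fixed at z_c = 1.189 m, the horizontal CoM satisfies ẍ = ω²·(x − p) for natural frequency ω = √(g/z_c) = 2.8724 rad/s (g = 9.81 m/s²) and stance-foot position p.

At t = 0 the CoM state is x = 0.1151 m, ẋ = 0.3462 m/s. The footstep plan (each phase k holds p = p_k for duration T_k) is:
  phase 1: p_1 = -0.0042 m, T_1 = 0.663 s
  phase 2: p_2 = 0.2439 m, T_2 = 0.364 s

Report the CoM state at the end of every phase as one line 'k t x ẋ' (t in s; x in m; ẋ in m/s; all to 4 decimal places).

phase 1: p=-0.0042, T=0.663, ωT=1.904401, cosh=3.432149, sinh=3.283237; start (x,ẋ)=(0.115100, 0.346200) → end (x,ẋ)=(0.800972, 2.313301)
phase 2: p=0.2439, T=0.364, ωT=1.045554, cosh=1.598235, sinh=1.246738; start (x,ẋ)=(0.800972, 2.313301) → end (x,ẋ)=(2.138298, 5.692145)

1 0.6630 0.8010 2.3133
2 1.0270 2.1383 5.6921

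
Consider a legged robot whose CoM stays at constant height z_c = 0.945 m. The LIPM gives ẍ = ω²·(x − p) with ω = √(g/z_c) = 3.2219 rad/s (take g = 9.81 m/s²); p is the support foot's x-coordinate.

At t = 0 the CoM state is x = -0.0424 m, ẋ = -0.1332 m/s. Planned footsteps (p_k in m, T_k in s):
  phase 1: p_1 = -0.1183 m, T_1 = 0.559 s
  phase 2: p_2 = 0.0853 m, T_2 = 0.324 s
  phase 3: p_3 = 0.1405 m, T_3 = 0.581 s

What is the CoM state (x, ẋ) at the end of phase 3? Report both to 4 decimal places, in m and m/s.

phase 1: p=-0.1183, T=0.559, ωT=1.801042, cosh=3.110541, sinh=2.945414; start (x,ẋ)=(-0.042400, -0.133200) → end (x,ẋ)=(-0.003979, 0.305954)
phase 2: p=0.0853, T=0.324, ωT=1.043896, cosh=1.596170, sinh=1.244090; start (x,ẋ)=(-0.003979, 0.305954) → end (x,ẋ)=(0.060934, 0.130493)
phase 3: p=0.1405, T=0.581, ωT=1.871924, cosh=3.327309, sinh=3.173482; start (x,ẋ)=(0.060934, 0.130493) → end (x,ẋ)=(0.004293, -0.379338)

x = 0.0043, ẋ = -0.3793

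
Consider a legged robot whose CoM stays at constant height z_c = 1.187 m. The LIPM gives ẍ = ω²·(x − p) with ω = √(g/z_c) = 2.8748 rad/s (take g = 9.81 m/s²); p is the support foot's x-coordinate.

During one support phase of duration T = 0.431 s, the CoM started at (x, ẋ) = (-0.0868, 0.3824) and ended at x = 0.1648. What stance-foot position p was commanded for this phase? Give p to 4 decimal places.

ωT = 2.8748·0.431 = 1.239039; cosh(ωT) = 1.870978, sinh(ωT) = 1.581316
x(T) = p + (x₀−p)·cosh(ωT) + (ẋ₀/ω)·sinh(ωT) ⇒ p·(1 − cosh) = x(T) − x₀·cosh − (ẋ₀/ω)·sinh
numerator   = 0.1648 − (-0.0868)·1.870978 − (0.3824/2.8748)·1.581316 = 0.116858
denominator = 1 − 1.870978 = -0.870978
p = 0.116858 / -0.870978 = -0.1342

p = -0.1342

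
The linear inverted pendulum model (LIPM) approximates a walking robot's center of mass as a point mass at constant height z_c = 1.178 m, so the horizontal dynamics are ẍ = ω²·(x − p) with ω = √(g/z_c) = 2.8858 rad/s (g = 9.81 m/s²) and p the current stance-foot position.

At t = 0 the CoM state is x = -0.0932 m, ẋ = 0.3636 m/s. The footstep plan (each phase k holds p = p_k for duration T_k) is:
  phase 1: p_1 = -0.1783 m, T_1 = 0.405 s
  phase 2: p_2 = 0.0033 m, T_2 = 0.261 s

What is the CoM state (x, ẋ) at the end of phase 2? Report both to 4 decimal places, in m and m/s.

phase 1: p=-0.1783, T=0.405, ωT=1.168749, cosh=1.764360, sinh=1.453604; start (x,ẋ)=(-0.093200, 0.363600) → end (x,ẋ)=(0.154996, 0.998500)
phase 2: p=0.0033, T=0.261, ωT=0.753194, cosh=1.297316, sinh=0.826456; start (x,ẋ)=(0.154996, 0.998500) → end (x,ẋ)=(0.486055, 1.657162)

x = 0.4861, ẋ = 1.6572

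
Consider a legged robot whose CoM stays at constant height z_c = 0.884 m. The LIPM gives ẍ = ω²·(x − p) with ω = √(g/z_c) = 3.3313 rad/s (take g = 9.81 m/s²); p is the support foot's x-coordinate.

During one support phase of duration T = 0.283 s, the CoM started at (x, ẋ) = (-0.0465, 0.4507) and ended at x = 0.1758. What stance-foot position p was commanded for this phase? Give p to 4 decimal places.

ωT = 3.3313·0.283 = 0.942758; cosh(ωT) = 1.478302, sinh(ωT) = 1.088750
x(T) = p + (x₀−p)·cosh(ωT) + (ẋ₀/ω)·sinh(ωT) ⇒ p·(1 − cosh) = x(T) − x₀·cosh − (ẋ₀/ω)·sinh
numerator   = 0.1758 − (-0.0465)·1.478302 − (0.4507/3.3313)·1.088750 = 0.097241
denominator = 1 − 1.478302 = -0.478302
p = 0.097241 / -0.478302 = -0.2033

p = -0.2033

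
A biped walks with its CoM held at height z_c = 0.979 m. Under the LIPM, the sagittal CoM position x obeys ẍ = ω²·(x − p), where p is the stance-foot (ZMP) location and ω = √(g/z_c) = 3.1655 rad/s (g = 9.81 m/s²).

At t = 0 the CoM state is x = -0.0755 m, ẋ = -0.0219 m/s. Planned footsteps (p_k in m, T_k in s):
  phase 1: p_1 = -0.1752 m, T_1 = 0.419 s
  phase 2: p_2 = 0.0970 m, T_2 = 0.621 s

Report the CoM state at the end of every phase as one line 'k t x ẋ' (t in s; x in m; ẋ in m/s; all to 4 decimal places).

phase 1: p=-0.1752, T=0.419, ωT=1.326345, cosh=2.016346, sinh=1.750901; start (x,ẋ)=(-0.075500, -0.021900) → end (x,ẋ)=(0.013716, 0.508427)
phase 2: p=0.0970, T=0.621, ωT=1.965776, cosh=3.640248, sinh=3.500200; start (x,ẋ)=(0.013716, 0.508427) → end (x,ẋ)=(0.356012, 0.928027)

1 0.4190 0.0137 0.5084
2 1.0400 0.3560 0.9280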